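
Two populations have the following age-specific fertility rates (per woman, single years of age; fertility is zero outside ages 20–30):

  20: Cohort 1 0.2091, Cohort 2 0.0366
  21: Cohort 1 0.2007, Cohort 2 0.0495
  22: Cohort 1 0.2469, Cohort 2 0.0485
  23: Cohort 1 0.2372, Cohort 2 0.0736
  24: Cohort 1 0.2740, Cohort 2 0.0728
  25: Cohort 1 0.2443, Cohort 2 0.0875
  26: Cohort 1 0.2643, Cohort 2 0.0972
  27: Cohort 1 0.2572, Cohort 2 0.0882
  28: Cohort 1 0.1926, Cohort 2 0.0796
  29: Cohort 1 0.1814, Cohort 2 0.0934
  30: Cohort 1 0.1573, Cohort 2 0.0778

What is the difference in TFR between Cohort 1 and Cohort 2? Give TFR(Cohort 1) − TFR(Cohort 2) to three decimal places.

1.660

Cohort 1:
  Sum of ASFRs = 0.2091 + 0.2007 + 0.2469 + 0.2372 + 0.2740 + 0.2443 + 0.2643 + 0.2572 + 0.1926 + 0.1814 + 0.1573 = 2.4650
  TFR = 2.465
Cohort 2:
  Sum of ASFRs = 0.0366 + 0.0495 + 0.0485 + 0.0736 + 0.0728 + 0.0875 + 0.0972 + 0.0882 + 0.0796 + 0.0934 + 0.0778 = 0.8047
  TFR = 0.8047
Difference = 2.465 − 0.8047 = 1.6603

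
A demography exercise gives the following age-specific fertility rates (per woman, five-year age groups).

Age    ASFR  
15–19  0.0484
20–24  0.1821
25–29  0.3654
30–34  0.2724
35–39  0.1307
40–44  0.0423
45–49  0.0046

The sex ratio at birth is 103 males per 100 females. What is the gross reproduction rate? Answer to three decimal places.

2.576

Proportion female at birth = 100 / (100 + 103) = 0.49261.
Sum of ASFRs = 0.0484 + 0.1821 + 0.3654 + 0.2724 + 0.1307 + 0.0423 + 0.0046 = 1.0459
TFR = 5 × 1.0459 = 5.2295
GRR = 0.49261 × 5.2295 = 2.57610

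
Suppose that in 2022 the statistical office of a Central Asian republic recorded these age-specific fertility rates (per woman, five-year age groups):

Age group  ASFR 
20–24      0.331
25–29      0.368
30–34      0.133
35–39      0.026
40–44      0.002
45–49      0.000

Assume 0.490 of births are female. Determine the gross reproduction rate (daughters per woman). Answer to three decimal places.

2.107

Proportion female at birth = 0.490.
Sum of ASFRs = 0.331 + 0.368 + 0.133 + 0.026 + 0.002 + 0.000 = 0.860
TFR = 5 × 0.860 = 4.3
GRR = 0.490 × 4.3 = 2.10700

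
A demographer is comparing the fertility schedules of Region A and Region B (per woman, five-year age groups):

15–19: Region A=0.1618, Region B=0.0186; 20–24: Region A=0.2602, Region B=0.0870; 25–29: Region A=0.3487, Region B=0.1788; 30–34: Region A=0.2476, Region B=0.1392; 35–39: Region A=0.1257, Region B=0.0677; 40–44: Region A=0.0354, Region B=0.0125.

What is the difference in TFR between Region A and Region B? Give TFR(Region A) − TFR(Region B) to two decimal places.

Region A:
  Sum of ASFRs = 0.1618 + 0.2602 + 0.3487 + 0.2476 + 0.1257 + 0.0354 = 1.1794
  TFR = 5 × 1.1794 = 5.897
Region B:
  Sum of ASFRs = 0.0186 + 0.0870 + 0.1788 + 0.1392 + 0.0677 + 0.0125 = 0.5038
  TFR = 5 × 0.5038 = 2.519
Difference = 5.897 − 2.519 = 3.378

3.38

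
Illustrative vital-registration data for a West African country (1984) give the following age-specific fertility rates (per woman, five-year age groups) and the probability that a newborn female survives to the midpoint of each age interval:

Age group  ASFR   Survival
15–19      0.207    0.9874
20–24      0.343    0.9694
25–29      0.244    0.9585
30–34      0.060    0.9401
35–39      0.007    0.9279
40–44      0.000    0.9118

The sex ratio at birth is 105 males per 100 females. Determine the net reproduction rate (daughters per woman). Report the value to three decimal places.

2.033

Proportion female at birth = 100 / (100 + 105) = 0.48780.
Each age group contributes 5 × ASFR × survival:
  15–19: 5 × 0.207 × 0.9874 = 1.02196
  20–24: 5 × 0.343 × 0.9694 = 1.66252
  25–29: 5 × 0.244 × 0.9585 = 1.16937
  30–34: 5 × 0.060 × 0.9401 = 0.28203
  35–39: 5 × 0.007 × 0.9279 = 0.03248
  40–44: 5 × 0.000 × 0.9118 = 0.00000
Sum = 4.16836
NRR = 0.48780 × 4.16836 = 2.03333
NRR > 1, so each generation more than replaces itself.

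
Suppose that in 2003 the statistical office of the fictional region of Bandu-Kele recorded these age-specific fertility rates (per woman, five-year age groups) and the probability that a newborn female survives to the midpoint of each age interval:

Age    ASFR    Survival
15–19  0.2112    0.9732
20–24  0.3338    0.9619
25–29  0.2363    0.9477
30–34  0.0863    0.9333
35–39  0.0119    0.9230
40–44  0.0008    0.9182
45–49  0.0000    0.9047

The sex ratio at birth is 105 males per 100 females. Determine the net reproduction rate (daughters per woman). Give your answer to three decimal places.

Proportion female at birth = 100 / (100 + 105) = 0.48780.
Per-age-group product (5 × ASFR × survival probability):
  15–19: 5 × 0.2112 × 0.9732 = 1.02770
  20–24: 5 × 0.3338 × 0.9619 = 1.60541
  25–29: 5 × 0.2363 × 0.9477 = 1.11971
  30–34: 5 × 0.0863 × 0.9333 = 0.40272
  35–39: 5 × 0.0119 × 0.9230 = 0.05492
  40–44: 5 × 0.0008 × 0.9182 = 0.00367
  45–49: 5 × 0.0000 × 0.9047 = 0.00000
Sum = 4.21413
NRR = 0.48780 × 4.21413 = 2.05565
An NRR exceeding 1 indicates intrinsic growth under these rates.

2.056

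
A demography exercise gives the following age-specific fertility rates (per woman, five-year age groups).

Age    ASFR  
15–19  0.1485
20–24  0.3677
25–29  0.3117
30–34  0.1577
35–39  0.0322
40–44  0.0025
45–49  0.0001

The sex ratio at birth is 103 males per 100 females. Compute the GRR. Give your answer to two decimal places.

Proportion female at birth = 100 / (100 + 103) = 0.49261.
Sum of ASFRs = 0.1485 + 0.3677 + 0.3117 + 0.1577 + 0.0322 + 0.0025 + 0.0001 = 1.0204
TFR = 5 × 1.0204 = 5.102
GRR = 0.49261 × 5.102 = 2.51330

2.51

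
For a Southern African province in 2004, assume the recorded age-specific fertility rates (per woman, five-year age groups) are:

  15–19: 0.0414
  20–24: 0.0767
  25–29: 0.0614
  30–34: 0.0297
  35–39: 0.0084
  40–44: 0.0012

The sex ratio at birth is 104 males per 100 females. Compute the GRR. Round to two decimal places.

Proportion female at birth = 100 / (100 + 104) = 0.49020.
Sum of ASFRs = 0.0414 + 0.0767 + 0.0614 + 0.0297 + 0.0084 + 0.0012 = 0.2188
TFR = 5 × 0.2188 = 1.094
GRR = 0.49020 × 1.094 = 0.53628

0.54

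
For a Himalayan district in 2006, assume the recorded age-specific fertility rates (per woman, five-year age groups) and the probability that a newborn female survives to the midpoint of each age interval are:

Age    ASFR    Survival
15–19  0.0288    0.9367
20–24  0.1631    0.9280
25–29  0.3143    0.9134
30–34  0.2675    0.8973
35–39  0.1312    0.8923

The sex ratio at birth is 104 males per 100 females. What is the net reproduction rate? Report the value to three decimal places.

Proportion female at birth = 100 / (100 + 104) = 0.49020.
Survival-weighted fertility by age (5·fₓ·Sₓ):
  15–19: 5 × 0.0288 × 0.9367 = 0.13488
  20–24: 5 × 0.1631 × 0.9280 = 0.75678
  25–29: 5 × 0.3143 × 0.9134 = 1.43541
  30–34: 5 × 0.2675 × 0.8973 = 1.20014
  35–39: 5 × 0.1312 × 0.8923 = 0.58535
Sum = 4.11256
NRR = 0.49020 × 4.11256 = 2.01598

2.016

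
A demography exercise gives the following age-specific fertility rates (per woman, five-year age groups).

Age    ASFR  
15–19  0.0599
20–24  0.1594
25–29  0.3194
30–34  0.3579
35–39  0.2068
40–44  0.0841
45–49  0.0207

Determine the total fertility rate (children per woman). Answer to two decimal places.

Sum of ASFRs = 0.0599 + 0.1594 + 0.3194 + 0.3579 + 0.2068 + 0.0841 + 0.0207 = 1.2082
TFR = 5 × 1.2082 = 6.041

6.04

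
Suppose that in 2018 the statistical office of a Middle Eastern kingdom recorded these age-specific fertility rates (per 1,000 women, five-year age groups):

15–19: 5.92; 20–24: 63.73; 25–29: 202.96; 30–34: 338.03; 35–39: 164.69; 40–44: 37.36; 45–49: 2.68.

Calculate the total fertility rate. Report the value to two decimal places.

4.08

Sum of ASFRs = 5.92 + 63.73 + 202.96 + 338.03 + 164.69 + 37.36 + 2.68 = 815.37
TFR = 5 × 815.37 / 1000 = 4.07685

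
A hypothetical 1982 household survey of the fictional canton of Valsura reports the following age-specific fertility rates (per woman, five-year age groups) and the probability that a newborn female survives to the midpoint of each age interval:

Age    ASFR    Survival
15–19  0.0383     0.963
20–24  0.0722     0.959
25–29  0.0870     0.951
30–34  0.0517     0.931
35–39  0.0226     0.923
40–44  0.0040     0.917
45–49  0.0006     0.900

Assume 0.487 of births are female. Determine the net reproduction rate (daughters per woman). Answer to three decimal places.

Proportion female at birth = 0.487.
Survival-weighted fertility by age (5·fₓ·Sₓ):
  15–19: 5 × 0.0383 × 0.963 = 0.18441
  20–24: 5 × 0.0722 × 0.959 = 0.34620
  25–29: 5 × 0.0870 × 0.951 = 0.41369
  30–34: 5 × 0.0517 × 0.931 = 0.24066
  35–39: 5 × 0.0226 × 0.923 = 0.10430
  40–44: 5 × 0.0040 × 0.917 = 0.01834
  45–49: 5 × 0.0006 × 0.900 = 0.00270
Sum = 1.31030
NRR = 0.487 × 1.31030 = 0.63812
With NRR below 1 the population is below replacement fertility.

0.638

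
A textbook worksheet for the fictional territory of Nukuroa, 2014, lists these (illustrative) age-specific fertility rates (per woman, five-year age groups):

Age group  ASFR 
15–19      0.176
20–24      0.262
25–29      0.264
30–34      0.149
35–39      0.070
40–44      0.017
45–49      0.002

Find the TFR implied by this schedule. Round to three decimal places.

Sum of ASFRs = 0.176 + 0.262 + 0.264 + 0.149 + 0.070 + 0.017 + 0.002 = 0.940
TFR = 5 × 0.940 = 4.7

4.700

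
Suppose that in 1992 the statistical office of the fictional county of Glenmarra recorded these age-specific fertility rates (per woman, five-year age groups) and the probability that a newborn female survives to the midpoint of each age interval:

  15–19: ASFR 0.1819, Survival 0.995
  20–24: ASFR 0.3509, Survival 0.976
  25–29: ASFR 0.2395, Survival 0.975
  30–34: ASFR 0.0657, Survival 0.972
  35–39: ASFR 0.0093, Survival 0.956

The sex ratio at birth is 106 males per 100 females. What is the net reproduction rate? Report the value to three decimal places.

2.014

Proportion female at birth = 100 / (100 + 106) = 0.48544.
Survival-weighted fertility by age (5·fₓ·Sₓ):
  15–19: 5 × 0.1819 × 0.995 = 0.90495
  20–24: 5 × 0.3509 × 0.976 = 1.71239
  25–29: 5 × 0.2395 × 0.975 = 1.16756
  30–34: 5 × 0.0657 × 0.972 = 0.31930
  35–39: 5 × 0.0093 × 0.956 = 0.04445
Sum = 4.14865
NRR = 0.48544 × 4.14865 = 2.01392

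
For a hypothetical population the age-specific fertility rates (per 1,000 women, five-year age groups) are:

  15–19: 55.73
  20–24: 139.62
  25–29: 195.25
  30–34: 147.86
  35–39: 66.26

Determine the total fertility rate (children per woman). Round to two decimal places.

Sum of ASFRs = 55.73 + 139.62 + 195.25 + 147.86 + 66.26 = 604.72
TFR = 5 × 604.72 / 1000 = 3.0236

3.02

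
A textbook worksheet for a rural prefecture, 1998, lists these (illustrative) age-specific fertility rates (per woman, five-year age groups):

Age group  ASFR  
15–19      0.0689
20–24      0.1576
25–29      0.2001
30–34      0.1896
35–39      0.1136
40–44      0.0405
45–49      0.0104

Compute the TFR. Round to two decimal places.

Sum of ASFRs = 0.0689 + 0.1576 + 0.2001 + 0.1896 + 0.1136 + 0.0405 + 0.0104 = 0.7807
TFR = 5 × 0.7807 = 3.9035

3.90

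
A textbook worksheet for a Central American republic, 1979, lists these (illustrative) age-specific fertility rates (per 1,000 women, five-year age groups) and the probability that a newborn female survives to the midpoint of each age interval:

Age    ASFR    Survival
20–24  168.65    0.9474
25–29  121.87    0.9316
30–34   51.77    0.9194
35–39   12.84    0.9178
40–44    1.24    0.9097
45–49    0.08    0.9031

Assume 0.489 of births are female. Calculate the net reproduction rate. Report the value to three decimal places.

Proportion female at birth = 0.489.
Weighting each age-specific rate by interval width and survival:
  20–24: 5 × 168.65/1000 × 0.9474 = 0.79890
  25–29: 5 × 121.87/1000 × 0.9316 = 0.56767
  30–34: 5 × 51.77/1000 × 0.9194 = 0.23799
  35–39: 5 × 12.84/1000 × 0.9178 = 0.05892
  40–44: 5 × 1.24/1000 × 0.9097 = 0.00564
  45–49: 5 × 0.08/1000 × 0.9031 = 0.00036
Sum = 1.66948
NRR = 0.489 × 1.66948 = 0.81638

0.816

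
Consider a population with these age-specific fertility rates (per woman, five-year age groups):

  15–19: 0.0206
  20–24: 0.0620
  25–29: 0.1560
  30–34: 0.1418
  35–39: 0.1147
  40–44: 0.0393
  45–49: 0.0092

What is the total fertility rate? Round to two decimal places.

Sum of ASFRs = 0.0206 + 0.0620 + 0.1560 + 0.1418 + 0.1147 + 0.0393 + 0.0092 = 0.5436
TFR = 5 × 0.5436 = 2.718

2.72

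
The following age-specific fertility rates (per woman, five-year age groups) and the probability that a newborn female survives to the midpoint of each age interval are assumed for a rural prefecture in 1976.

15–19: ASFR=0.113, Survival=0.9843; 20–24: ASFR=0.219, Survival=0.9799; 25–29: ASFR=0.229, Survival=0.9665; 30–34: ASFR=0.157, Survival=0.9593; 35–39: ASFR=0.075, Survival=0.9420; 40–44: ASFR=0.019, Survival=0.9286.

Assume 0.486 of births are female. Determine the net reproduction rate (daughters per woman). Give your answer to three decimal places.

Proportion female at birth = 0.486.
Weighting each age-specific rate by interval width and survival:
  15–19: 5 × 0.113 × 0.9843 = 0.55613
  20–24: 5 × 0.219 × 0.9799 = 1.07299
  25–29: 5 × 0.229 × 0.9665 = 1.10664
  30–34: 5 × 0.157 × 0.9593 = 0.75305
  35–39: 5 × 0.075 × 0.9420 = 0.35325
  40–44: 5 × 0.019 × 0.9286 = 0.08822
Sum = 3.93028
NRR = 0.486 × 3.93028 = 1.91012
With NRR above 1 the population is above replacement fertility.

1.910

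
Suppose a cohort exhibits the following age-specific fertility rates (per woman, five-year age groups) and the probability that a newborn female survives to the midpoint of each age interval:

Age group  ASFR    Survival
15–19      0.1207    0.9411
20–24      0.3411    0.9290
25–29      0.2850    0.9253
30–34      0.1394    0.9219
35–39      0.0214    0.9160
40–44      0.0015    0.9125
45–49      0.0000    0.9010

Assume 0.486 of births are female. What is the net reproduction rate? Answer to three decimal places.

2.050

Proportion female at birth = 0.486.
Per-age-group product (5 × ASFR × survival probability):
  15–19: 5 × 0.1207 × 0.9411 = 0.56795
  20–24: 5 × 0.3411 × 0.9290 = 1.58441
  25–29: 5 × 0.2850 × 0.9253 = 1.31855
  30–34: 5 × 0.1394 × 0.9219 = 0.64256
  35–39: 5 × 0.0214 × 0.9160 = 0.09801
  40–44: 5 × 0.0015 × 0.9125 = 0.00684
  45–49: 5 × 0.0000 × 0.9010 = 0.00000
Sum = 4.21832
NRR = 0.486 × 4.21832 = 2.05010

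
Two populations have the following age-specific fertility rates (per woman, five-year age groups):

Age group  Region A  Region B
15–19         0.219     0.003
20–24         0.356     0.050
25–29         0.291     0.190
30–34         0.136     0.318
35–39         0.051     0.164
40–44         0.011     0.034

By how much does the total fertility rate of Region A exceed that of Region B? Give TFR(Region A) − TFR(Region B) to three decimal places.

1.525

Region A:
  Sum of ASFRs = 0.219 + 0.356 + 0.291 + 0.136 + 0.051 + 0.011 = 1.064
  TFR = 5 × 1.064 = 5.32
Region B:
  Sum of ASFRs = 0.003 + 0.050 + 0.190 + 0.318 + 0.164 + 0.034 = 0.759
  TFR = 5 × 0.759 = 3.795
Difference = 5.32 − 3.795 = 1.525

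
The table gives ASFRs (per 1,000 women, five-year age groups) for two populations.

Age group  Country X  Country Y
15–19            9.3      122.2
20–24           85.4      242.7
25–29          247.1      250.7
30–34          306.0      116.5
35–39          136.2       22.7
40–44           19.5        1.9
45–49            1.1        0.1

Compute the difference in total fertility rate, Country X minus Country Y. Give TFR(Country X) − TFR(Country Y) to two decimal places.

Country X:
  Sum of ASFRs = 9.3 + 85.4 + 247.1 + 306.0 + 136.2 + 19.5 + 1.1 = 804.6
  TFR = 5 × 804.6 / 1000 = 4.023
Country Y:
  Sum of ASFRs = 122.2 + 242.7 + 250.7 + 116.5 + 22.7 + 1.9 + 0.1 = 756.8
  TFR = 5 × 756.8 / 1000 = 3.784
Difference = 4.023 − 3.784 = 0.239

0.24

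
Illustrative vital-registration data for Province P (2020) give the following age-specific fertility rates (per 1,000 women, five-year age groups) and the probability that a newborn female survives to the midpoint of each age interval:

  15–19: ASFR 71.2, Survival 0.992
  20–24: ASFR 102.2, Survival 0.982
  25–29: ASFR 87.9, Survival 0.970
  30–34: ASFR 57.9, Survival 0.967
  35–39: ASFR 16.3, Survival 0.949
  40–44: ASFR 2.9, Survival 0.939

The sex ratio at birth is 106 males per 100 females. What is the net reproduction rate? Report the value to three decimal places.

Proportion female at birth = 100 / (100 + 106) = 0.48544.
Survival-weighted fertility by age (5·fₓ·Sₓ):
  15–19: 5 × 71.2/1000 × 0.992 = 0.35315
  20–24: 5 × 102.2/1000 × 0.982 = 0.50180
  25–29: 5 × 87.9/1000 × 0.970 = 0.42632
  30–34: 5 × 57.9/1000 × 0.967 = 0.27995
  35–39: 5 × 16.3/1000 × 0.949 = 0.07734
  40–44: 5 × 2.9/1000 × 0.939 = 0.01362
Sum = 1.65218
NRR = 0.48544 × 1.65218 = 0.80203

0.802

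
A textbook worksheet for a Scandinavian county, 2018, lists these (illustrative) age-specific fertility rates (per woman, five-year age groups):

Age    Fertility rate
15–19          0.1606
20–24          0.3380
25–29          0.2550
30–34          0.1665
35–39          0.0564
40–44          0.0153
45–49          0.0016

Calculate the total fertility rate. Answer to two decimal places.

Sum of ASFRs = 0.1606 + 0.3380 + 0.2550 + 0.1665 + 0.0564 + 0.0153 + 0.0016 = 0.9934
TFR = 5 × 0.9934 = 4.967

4.97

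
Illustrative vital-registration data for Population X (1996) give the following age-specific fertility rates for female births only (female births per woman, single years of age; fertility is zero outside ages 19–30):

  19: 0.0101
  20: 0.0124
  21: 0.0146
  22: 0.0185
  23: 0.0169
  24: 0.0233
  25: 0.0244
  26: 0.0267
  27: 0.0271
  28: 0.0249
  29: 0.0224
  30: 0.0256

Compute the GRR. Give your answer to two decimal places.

Sum of female ASFRs = 0.0101 + 0.0124 + 0.0146 + 0.0185 + 0.0169 + 0.0233 + 0.0244 + 0.0267 + 0.0271 + 0.0249 + 0.0224 + 0.0256 = 0.2469
GRR = 0.2469

0.25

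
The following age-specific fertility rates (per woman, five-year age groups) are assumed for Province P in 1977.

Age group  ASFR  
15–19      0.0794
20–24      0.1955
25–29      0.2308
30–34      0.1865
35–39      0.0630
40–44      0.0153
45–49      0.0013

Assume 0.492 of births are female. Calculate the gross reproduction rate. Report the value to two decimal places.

Proportion female at birth = 0.492.
Sum of ASFRs = 0.0794 + 0.1955 + 0.2308 + 0.1865 + 0.0630 + 0.0153 + 0.0013 = 0.7718
TFR = 5 × 0.7718 = 3.859
GRR = 0.492 × 3.859 = 1.89863

1.90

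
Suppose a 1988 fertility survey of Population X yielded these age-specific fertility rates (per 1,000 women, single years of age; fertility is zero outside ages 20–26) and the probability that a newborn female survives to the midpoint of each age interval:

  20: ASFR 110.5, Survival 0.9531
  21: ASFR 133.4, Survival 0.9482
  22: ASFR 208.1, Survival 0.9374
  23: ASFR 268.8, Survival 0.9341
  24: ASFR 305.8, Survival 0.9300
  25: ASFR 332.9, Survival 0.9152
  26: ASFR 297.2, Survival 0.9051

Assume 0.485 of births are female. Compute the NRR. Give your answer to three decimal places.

0.745

Proportion female at birth = 0.485.
Each age group contributes 1 × ASFR × survival:
  20: 1 × 110.5/1000 × 0.9531 = 0.10532
  21: 1 × 133.4/1000 × 0.9482 = 0.12649
  22: 1 × 208.1/1000 × 0.9374 = 0.19507
  23: 1 × 268.8/1000 × 0.9341 = 0.25109
  24: 1 × 305.8/1000 × 0.9300 = 0.28439
  25: 1 × 332.9/1000 × 0.9152 = 0.30467
  26: 1 × 297.2/1000 × 0.9051 = 0.26900
Sum = 1.53603
NRR = 0.485 × 1.53603 = 0.74497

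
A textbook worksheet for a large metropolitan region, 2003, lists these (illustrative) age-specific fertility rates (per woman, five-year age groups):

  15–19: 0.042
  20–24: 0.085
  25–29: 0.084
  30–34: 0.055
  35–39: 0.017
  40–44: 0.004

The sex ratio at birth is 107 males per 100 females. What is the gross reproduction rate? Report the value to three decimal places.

Proportion female at birth = 100 / (100 + 107) = 0.48309.
Sum of ASFRs = 0.042 + 0.085 + 0.084 + 0.055 + 0.017 + 0.004 = 0.287
TFR = 5 × 0.287 = 1.435
GRR = 0.48309 × 1.435 = 0.69323

0.693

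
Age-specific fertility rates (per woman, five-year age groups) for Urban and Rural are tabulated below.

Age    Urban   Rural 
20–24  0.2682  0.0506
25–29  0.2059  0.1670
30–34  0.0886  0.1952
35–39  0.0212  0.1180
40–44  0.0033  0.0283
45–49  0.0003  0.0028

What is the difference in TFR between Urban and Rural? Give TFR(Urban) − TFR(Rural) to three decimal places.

0.128

Urban:
  Sum of ASFRs = 0.2682 + 0.2059 + 0.0886 + 0.0212 + 0.0033 + 0.0003 = 0.5875
  TFR = 5 × 0.5875 = 2.9375
Rural:
  Sum of ASFRs = 0.0506 + 0.1670 + 0.1952 + 0.1180 + 0.0283 + 0.0028 = 0.5619
  TFR = 5 × 0.5619 = 2.8095
Difference = 2.9375 − 2.8095 = 0.128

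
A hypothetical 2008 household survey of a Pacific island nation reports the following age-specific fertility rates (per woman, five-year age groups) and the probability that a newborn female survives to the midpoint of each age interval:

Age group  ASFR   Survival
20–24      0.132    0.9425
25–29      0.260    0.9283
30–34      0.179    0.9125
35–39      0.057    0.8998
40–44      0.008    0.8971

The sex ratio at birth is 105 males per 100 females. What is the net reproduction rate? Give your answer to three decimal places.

1.433

Proportion female at birth = 100 / (100 + 105) = 0.48780.
Survival-weighted fertility by age (5·fₓ·Sₓ):
  20–24: 5 × 0.132 × 0.9425 = 0.62205
  25–29: 5 × 0.260 × 0.9283 = 1.20679
  30–34: 5 × 0.179 × 0.9125 = 0.81669
  35–39: 5 × 0.057 × 0.8998 = 0.25644
  40–44: 5 × 0.008 × 0.8971 = 0.03588
Sum = 2.93785
NRR = 0.48780 × 2.93785 = 1.43308
NRR > 1, so each generation more than replaces itself.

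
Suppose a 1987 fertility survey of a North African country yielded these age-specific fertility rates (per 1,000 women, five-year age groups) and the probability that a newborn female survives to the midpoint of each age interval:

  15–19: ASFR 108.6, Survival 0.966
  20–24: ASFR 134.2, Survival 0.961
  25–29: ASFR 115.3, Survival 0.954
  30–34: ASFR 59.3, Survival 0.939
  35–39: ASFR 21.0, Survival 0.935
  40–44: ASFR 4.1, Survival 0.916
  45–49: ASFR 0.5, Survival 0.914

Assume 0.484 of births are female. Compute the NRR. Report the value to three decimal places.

1.025

Proportion female at birth = 0.484.
Per-age-group product (5 × ASFR × survival probability):
  15–19: 5 × 108.6/1000 × 0.966 = 0.52454
  20–24: 5 × 134.2/1000 × 0.961 = 0.64483
  25–29: 5 × 115.3/1000 × 0.954 = 0.54998
  30–34: 5 × 59.3/1000 × 0.939 = 0.27841
  35–39: 5 × 21.0/1000 × 0.935 = 0.09818
  40–44: 5 × 4.1/1000 × 0.916 = 0.01878
  45–49: 5 × 0.5/1000 × 0.914 = 0.00229
Sum = 2.11701
NRR = 0.484 × 2.11701 = 1.02463
An NRR exceeding 1 indicates intrinsic growth under these rates.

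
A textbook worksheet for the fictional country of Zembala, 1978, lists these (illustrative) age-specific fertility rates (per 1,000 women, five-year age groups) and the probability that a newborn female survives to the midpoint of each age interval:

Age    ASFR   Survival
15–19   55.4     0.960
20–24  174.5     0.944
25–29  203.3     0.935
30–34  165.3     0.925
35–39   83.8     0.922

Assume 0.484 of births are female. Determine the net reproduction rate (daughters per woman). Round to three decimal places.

Proportion female at birth = 0.484.
Weighting each age-specific rate by interval width and survival:
  15–19: 5 × 55.4/1000 × 0.960 = 0.26592
  20–24: 5 × 174.5/1000 × 0.944 = 0.82364
  25–29: 5 × 203.3/1000 × 0.935 = 0.95043
  30–34: 5 × 165.3/1000 × 0.925 = 0.76451
  35–39: 5 × 83.8/1000 × 0.922 = 0.38632
Sum = 3.19082
NRR = 0.484 × 3.19082 = 1.54436

1.544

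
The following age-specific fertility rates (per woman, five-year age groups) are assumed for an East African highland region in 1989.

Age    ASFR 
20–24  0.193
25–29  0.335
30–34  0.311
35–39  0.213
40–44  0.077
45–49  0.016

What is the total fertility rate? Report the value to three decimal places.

5.725

Sum of ASFRs = 0.193 + 0.335 + 0.311 + 0.213 + 0.077 + 0.016 = 1.145
TFR = 5 × 1.145 = 5.725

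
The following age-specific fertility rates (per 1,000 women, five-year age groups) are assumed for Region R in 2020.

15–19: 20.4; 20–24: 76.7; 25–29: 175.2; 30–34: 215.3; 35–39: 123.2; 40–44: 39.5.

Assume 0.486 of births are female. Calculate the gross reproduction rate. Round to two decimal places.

Proportion female at birth = 0.486.
Sum of ASFRs = 20.4 + 76.7 + 175.2 + 215.3 + 123.2 + 39.5 = 650.3
TFR = 5 × 650.3 / 1000 = 3.2515
GRR = 0.486 × 3.2515 = 1.58023

1.58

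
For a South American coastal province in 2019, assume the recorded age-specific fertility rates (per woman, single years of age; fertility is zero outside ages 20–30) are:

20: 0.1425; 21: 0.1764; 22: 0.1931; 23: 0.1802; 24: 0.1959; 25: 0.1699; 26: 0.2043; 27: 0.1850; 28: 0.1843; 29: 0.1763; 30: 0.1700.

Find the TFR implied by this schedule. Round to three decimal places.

Sum of ASFRs = 0.1425 + 0.1764 + 0.1931 + 0.1802 + 0.1959 + 0.1699 + 0.2043 + 0.1850 + 0.1843 + 0.1763 + 0.1700 = 1.9779
TFR = 1.9779

1.978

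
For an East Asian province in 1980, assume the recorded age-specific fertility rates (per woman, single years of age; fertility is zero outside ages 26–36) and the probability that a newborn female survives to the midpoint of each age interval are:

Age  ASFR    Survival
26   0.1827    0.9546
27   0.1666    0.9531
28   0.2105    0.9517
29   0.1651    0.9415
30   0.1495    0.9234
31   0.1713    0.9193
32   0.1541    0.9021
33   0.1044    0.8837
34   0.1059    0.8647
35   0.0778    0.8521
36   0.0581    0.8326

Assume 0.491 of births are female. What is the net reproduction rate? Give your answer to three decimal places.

Proportion female at birth = 0.491.
Weighting each age-specific rate by interval width and survival:
  26: 1 × 0.1827 × 0.9546 = 0.17441
  27: 1 × 0.1666 × 0.9531 = 0.15879
  28: 1 × 0.2105 × 0.9517 = 0.20033
  29: 1 × 0.1651 × 0.9415 = 0.15544
  30: 1 × 0.1495 × 0.9234 = 0.13805
  31: 1 × 0.1713 × 0.9193 = 0.15748
  32: 1 × 0.1541 × 0.9021 = 0.13901
  33: 1 × 0.1044 × 0.8837 = 0.09226
  34: 1 × 0.1059 × 0.8647 = 0.09157
  35: 1 × 0.0778 × 0.8521 = 0.06629
  36: 1 × 0.0581 × 0.8326 = 0.04837
Sum = 1.42200
NRR = 0.491 × 1.42200 = 0.69820

0.698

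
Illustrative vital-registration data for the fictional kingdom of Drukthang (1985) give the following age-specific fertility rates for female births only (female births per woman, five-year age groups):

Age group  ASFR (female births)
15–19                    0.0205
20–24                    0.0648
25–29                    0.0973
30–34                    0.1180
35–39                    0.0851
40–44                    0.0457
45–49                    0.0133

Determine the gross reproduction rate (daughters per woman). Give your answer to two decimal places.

Sum of female ASFRs = 0.0205 + 0.0648 + 0.0973 + 0.1180 + 0.0851 + 0.0457 + 0.0133 = 0.4447
GRR = 5 × 0.4447 = 2.2235

2.22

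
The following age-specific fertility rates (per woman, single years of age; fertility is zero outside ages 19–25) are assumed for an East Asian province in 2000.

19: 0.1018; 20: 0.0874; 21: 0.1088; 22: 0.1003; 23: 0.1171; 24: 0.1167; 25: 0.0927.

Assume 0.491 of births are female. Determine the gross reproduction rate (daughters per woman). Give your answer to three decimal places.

0.356

Proportion female at birth = 0.491.
Sum of ASFRs = 0.1018 + 0.0874 + 0.1088 + 0.1003 + 0.1171 + 0.1167 + 0.0927 = 0.7248
TFR = 0.7248
GRR = 0.491 × 0.7248 = 0.35588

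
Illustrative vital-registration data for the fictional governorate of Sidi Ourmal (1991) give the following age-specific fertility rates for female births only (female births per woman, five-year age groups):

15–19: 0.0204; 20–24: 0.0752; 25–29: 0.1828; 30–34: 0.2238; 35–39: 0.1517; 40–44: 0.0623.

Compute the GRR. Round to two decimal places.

Sum of female ASFRs = 0.0204 + 0.0752 + 0.1828 + 0.2238 + 0.1517 + 0.0623 = 0.7162
GRR = 5 × 0.7162 = 3.581

3.58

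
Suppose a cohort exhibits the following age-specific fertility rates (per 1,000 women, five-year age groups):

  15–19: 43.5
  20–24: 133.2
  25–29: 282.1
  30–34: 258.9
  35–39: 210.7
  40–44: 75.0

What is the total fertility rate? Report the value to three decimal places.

Sum of ASFRs = 43.5 + 133.2 + 282.1 + 258.9 + 210.7 + 75.0 = 1003.4
TFR = 5 × 1003.4 / 1000 = 5.017

5.017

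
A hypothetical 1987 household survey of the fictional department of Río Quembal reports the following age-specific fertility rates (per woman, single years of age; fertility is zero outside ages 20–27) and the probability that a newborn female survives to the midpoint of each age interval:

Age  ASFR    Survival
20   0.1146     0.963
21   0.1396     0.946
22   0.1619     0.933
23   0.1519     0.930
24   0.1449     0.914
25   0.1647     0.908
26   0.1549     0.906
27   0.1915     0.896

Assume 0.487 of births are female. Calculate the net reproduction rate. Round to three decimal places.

Proportion female at birth = 0.487.
Each age group contributes 1 × ASFR × survival:
  20: 1 × 0.1146 × 0.963 = 0.11036
  21: 1 × 0.1396 × 0.946 = 0.13206
  22: 1 × 0.1619 × 0.933 = 0.15105
  23: 1 × 0.1519 × 0.930 = 0.14127
  24: 1 × 0.1449 × 0.914 = 0.13244
  25: 1 × 0.1647 × 0.908 = 0.14955
  26: 1 × 0.1549 × 0.906 = 0.14034
  27: 1 × 0.1915 × 0.896 = 0.17158
Sum = 1.12865
NRR = 0.487 × 1.12865 = 0.54965

0.550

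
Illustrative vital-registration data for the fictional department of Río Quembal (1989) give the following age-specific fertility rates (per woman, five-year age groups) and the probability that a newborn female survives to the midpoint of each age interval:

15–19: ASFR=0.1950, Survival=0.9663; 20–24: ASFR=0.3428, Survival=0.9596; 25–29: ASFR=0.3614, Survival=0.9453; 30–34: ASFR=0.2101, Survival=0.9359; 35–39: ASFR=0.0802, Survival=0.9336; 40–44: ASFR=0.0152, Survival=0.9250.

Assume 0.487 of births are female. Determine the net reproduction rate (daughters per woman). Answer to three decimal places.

2.787

Proportion female at birth = 0.487.
Weighting each age-specific rate by interval width and survival:
  15–19: 5 × 0.1950 × 0.9663 = 0.94214
  20–24: 5 × 0.3428 × 0.9596 = 1.64475
  25–29: 5 × 0.3614 × 0.9453 = 1.70816
  30–34: 5 × 0.2101 × 0.9359 = 0.98316
  35–39: 5 × 0.0802 × 0.9336 = 0.37437
  40–44: 5 × 0.0152 × 0.9250 = 0.07030
Sum = 5.72288
NRR = 0.487 × 5.72288 = 2.78704
With NRR above 1 the population is above replacement fertility.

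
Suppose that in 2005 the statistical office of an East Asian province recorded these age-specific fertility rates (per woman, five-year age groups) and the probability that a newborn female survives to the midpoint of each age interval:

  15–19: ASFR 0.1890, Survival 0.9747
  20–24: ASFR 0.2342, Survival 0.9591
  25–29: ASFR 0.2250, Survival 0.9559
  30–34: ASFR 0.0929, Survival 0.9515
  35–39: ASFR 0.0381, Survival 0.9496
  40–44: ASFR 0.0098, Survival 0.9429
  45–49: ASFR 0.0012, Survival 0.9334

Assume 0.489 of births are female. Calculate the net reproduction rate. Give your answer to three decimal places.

1.855

Proportion female at birth = 0.489.
Weighting each age-specific rate by interval width and survival:
  15–19: 5 × 0.1890 × 0.9747 = 0.92109
  20–24: 5 × 0.2342 × 0.9591 = 1.12311
  25–29: 5 × 0.2250 × 0.9559 = 1.07539
  30–34: 5 × 0.0929 × 0.9515 = 0.44197
  35–39: 5 × 0.0381 × 0.9496 = 0.18090
  40–44: 5 × 0.0098 × 0.9429 = 0.04620
  45–49: 5 × 0.0012 × 0.9334 = 0.00560
Sum = 3.79426
NRR = 0.489 × 3.79426 = 1.85539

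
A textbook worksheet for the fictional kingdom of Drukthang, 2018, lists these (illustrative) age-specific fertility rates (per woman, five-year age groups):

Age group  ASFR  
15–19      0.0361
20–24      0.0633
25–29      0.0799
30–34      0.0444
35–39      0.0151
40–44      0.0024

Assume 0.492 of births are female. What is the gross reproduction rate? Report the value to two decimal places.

Proportion female at birth = 0.492.
Sum of ASFRs = 0.0361 + 0.0633 + 0.0799 + 0.0444 + 0.0151 + 0.0024 = 0.2412
TFR = 5 × 0.2412 = 1.206
GRR = 0.492 × 1.206 = 0.59335

0.59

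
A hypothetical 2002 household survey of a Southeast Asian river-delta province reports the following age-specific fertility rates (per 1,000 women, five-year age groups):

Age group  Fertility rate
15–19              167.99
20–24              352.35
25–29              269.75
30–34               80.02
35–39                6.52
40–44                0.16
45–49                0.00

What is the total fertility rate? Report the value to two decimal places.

4.38

Sum of ASFRs = 167.99 + 352.35 + 269.75 + 80.02 + 6.52 + 0.16 + 0.00 = 876.79
TFR = 5 × 876.79 / 1000 = 4.38395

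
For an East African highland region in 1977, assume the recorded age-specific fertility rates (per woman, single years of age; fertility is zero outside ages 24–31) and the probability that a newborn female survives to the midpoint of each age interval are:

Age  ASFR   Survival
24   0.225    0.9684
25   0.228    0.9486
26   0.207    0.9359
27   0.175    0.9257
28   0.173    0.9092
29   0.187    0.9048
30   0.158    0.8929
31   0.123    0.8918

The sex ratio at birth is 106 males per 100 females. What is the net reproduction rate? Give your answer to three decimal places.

Proportion female at birth = 100 / (100 + 106) = 0.48544.
Each age group contributes 1 × ASFR × survival:
  24: 1 × 0.225 × 0.9684 = 0.21789
  25: 1 × 0.228 × 0.9486 = 0.21628
  26: 1 × 0.207 × 0.9359 = 0.19373
  27: 1 × 0.175 × 0.9257 = 0.16200
  28: 1 × 0.173 × 0.9092 = 0.15729
  29: 1 × 0.187 × 0.9048 = 0.16920
  30: 1 × 0.158 × 0.8929 = 0.14108
  31: 1 × 0.123 × 0.8918 = 0.10969
Sum = 1.36716
NRR = 0.48544 × 1.36716 = 0.66367
An NRR under 1 implies long-run decline under these rates.

0.664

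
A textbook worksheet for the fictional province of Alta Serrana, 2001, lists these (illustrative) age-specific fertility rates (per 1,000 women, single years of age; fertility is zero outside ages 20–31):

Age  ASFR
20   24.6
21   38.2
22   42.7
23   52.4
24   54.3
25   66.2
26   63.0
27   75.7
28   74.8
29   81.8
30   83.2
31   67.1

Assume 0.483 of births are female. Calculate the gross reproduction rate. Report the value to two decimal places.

Proportion female at birth = 0.483.
Sum of ASFRs = 24.6 + 38.2 + 42.7 + 52.4 + 54.3 + 66.2 + 63.0 + 75.7 + 74.8 + 81.8 + 83.2 + 67.1 = 724.0
TFR = 724.0 / 1000 = 0.724
GRR = 0.483 × 0.724 = 0.34969

0.35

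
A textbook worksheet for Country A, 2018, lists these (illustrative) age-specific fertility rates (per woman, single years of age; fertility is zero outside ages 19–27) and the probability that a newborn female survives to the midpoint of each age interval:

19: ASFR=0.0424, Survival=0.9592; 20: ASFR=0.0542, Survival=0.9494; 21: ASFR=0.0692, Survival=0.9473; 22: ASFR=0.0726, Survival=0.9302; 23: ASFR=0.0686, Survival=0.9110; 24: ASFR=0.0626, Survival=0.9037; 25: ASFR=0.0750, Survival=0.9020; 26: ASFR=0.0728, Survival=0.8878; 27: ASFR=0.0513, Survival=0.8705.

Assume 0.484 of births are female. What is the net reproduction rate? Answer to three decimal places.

Proportion female at birth = 0.484.
Each age group contributes 1 × ASFR × survival:
  19: 1 × 0.0424 × 0.9592 = 0.04067
  20: 1 × 0.0542 × 0.9494 = 0.05146
  21: 1 × 0.0692 × 0.9473 = 0.06555
  22: 1 × 0.0726 × 0.9302 = 0.06753
  23: 1 × 0.0686 × 0.9110 = 0.06249
  24: 1 × 0.0626 × 0.9037 = 0.05657
  25: 1 × 0.0750 × 0.9020 = 0.06765
  26: 1 × 0.0728 × 0.8878 = 0.06463
  27: 1 × 0.0513 × 0.8705 = 0.04466
Sum = 0.52121
NRR = 0.484 × 0.52121 = 0.25227
With NRR below 1 the population is below replacement fertility.

0.252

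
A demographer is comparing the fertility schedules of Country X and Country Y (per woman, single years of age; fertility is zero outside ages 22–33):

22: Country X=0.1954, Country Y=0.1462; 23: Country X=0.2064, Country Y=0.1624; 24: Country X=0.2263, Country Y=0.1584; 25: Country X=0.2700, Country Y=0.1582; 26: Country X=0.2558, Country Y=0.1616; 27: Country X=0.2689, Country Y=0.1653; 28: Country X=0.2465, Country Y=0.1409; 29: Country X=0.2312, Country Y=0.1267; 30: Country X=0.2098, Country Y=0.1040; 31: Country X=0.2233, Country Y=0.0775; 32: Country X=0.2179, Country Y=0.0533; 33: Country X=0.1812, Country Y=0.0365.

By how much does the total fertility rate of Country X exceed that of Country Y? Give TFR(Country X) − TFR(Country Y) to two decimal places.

Country X:
  Sum of ASFRs = 0.1954 + 0.2064 + 0.2263 + 0.2700 + 0.2558 + 0.2689 + 0.2465 + 0.2312 + 0.2098 + 0.2233 + 0.2179 + 0.1812 = 2.7327
  TFR = 2.7327
Country Y:
  Sum of ASFRs = 0.1462 + 0.1624 + 0.1584 + 0.1582 + 0.1616 + 0.1653 + 0.1409 + 0.1267 + 0.1040 + 0.0775 + 0.0533 + 0.0365 = 1.4910
  TFR = 1.491
Difference = 2.7327 − 1.491 = 1.2417

1.24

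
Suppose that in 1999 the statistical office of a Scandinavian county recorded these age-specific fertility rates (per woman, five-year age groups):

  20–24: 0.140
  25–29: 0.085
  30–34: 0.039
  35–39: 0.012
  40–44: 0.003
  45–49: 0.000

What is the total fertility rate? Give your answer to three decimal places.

1.395

Sum of ASFRs = 0.140 + 0.085 + 0.039 + 0.012 + 0.003 + 0.000 = 0.279
TFR = 5 × 0.279 = 1.395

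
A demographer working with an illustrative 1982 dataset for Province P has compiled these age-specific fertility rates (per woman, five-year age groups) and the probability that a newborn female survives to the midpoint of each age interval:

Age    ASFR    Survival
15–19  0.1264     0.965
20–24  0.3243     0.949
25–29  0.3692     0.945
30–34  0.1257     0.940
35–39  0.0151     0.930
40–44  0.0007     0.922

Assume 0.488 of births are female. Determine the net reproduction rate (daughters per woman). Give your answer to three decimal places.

2.224

Proportion female at birth = 0.488.
Each age group contributes 5 × ASFR × survival:
  15–19: 5 × 0.1264 × 0.965 = 0.60988
  20–24: 5 × 0.3243 × 0.949 = 1.53880
  25–29: 5 × 0.3692 × 0.945 = 1.74447
  30–34: 5 × 0.1257 × 0.940 = 0.59079
  35–39: 5 × 0.0151 × 0.930 = 0.07022
  40–44: 5 × 0.0007 × 0.922 = 0.00323
Sum = 4.55739
NRR = 0.488 × 4.55739 = 2.22401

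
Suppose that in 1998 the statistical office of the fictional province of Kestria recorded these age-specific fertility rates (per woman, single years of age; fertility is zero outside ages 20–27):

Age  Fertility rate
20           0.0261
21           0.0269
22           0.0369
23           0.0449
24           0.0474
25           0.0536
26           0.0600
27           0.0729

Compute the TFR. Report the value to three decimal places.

Sum of ASFRs = 0.0261 + 0.0269 + 0.0369 + 0.0449 + 0.0474 + 0.0536 + 0.0600 + 0.0729 = 0.3687
TFR = 0.3687

0.369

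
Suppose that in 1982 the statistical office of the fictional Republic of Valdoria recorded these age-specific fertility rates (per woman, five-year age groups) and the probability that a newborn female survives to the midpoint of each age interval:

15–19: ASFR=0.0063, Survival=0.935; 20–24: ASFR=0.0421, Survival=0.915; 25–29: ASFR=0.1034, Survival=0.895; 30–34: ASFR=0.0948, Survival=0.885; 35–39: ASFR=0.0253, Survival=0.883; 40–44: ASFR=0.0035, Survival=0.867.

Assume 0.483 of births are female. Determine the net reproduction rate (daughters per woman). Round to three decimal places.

Proportion female at birth = 0.483.
Each age group contributes 5 × ASFR × survival:
  15–19: 5 × 0.0063 × 0.935 = 0.02945
  20–24: 5 × 0.0421 × 0.915 = 0.19261
  25–29: 5 × 0.1034 × 0.895 = 0.46272
  30–34: 5 × 0.0948 × 0.885 = 0.41949
  35–39: 5 × 0.0253 × 0.883 = 0.11170
  40–44: 5 × 0.0035 × 0.867 = 0.01517
Sum = 1.23114
NRR = 0.483 × 1.23114 = 0.59464
An NRR under 1 implies long-run decline under these rates.

0.595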